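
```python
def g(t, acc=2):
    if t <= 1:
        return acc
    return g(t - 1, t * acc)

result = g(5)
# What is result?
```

Accumulator trace (n, acc): (5, 2) -> (4, 10) -> (3, 40) -> (2, 120) -> (1, 240) -> return 240

Answer: 240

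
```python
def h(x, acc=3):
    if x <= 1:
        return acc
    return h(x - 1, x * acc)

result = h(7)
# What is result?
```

Accumulator trace (n, acc): (7, 3) -> (6, 21) -> (5, 126) -> (4, 630) -> (3, 2520) -> (2, 7560) -> (1, 15120) -> return 15120

Answer: 15120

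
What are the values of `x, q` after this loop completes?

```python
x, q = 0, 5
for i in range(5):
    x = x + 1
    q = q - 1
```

x goes 0→5, q goes 5→0
`x, q` takes the values: (0, 5) → (1, 5) → (1, 4) → (2, 4) → (2, 3) → (3, 3) → (3, 2) → (4, 2) → (4, 1) → (5, 1) → (5, 0)

Answer: 5, 0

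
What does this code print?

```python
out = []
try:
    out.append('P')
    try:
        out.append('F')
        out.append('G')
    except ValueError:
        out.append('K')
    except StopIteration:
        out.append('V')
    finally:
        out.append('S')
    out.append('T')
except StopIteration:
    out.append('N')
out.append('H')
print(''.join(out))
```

Execution trace: 'P' (try body) → 'F' (inner try body) → 'G' (inner try body, no exception) → 'S' (inner finally) → 'T' (try body, no exception) → 'H' (after the try/except). Output: PFGSTH

Answer: PFGSTH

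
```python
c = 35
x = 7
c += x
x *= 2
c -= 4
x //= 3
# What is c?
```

Trace:
`c = 35` → c = 35
`x = 7` → x = 7
`c += x` → c = 42
`x *= 2` → x = 14
`c -= 4` → c = 38
`x //= 3` → x = 4
So c = 38

Answer: 38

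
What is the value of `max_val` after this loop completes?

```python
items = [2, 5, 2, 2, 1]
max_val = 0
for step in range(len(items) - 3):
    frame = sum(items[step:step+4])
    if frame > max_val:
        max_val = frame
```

Max sum of 4-element window in [2, 5, 2, 2, 1]
`max_val` takes the values: 0 → 11

Answer: 11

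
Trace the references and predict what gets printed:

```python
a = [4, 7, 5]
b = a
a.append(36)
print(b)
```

Key concept: basic list aliasing.
Step by step:
`a = [4, 7, 5]` → a = [4, 7, 5]
`b = a` → b = [4, 7, 5] (same object as a)
`a.append(36)` → a = [4, 7, 5, 36] (same object as b); b = [4, 7, 5, 36] (same object as a)
`print(b)` → prints [4, 7, 5, 36]

Answer: [4, 7, 5, 36]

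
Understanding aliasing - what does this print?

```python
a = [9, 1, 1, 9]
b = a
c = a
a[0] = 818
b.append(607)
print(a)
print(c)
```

Key concept: multiple aliases.
Step by step:
`a = [9, 1, 1, 9]` → a = [9, 1, 1, 9]
`b = a` → b = [9, 1, 1, 9] (same object as a)
`c = a` → c = [9, 1, 1, 9] (same object as a, b)
`a[0] = 818` → a = [818, 1, 1, 9] (same object as b, c); b = [818, 1, 1, 9] (same object as a, c); c = [818, 1, 1, 9] (same object as a, b)
`b.append(607)` → a = [818, 1, 1, 9, 607] (same object as b, c); b = [818, 1, 1, 9, 607] (same object as a, c); c = [818, 1, 1, 9, 607] (same object as a, b)
`print(a)` → prints [818, 1, 1, 9, 607]
`print(c)` → prints [818, 1, 1, 9, 607]

Answer:
[818, 1, 1, 9, 607]
[818, 1, 1, 9, 607]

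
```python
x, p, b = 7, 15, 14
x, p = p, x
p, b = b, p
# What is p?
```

Trace:
`x, p, b = 7, 15, 14` → x = 7; p = 15; b = 14
`x, p = p, x` → x = 15; p = 7
`p, b = b, p` → p = 14; b = 7
So p = 14

Answer: 14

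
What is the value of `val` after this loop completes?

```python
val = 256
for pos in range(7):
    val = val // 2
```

Halve 7 times: 256 // 2^7 = 2
`val` takes the values: 256 → 128 → 64 → 32 → 16 → 8 → 4 → 2

Answer: 2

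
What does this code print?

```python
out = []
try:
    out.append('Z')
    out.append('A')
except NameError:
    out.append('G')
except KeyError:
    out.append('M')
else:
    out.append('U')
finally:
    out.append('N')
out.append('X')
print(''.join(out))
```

Execution trace: 'Z' (try body) → 'A' (try body, no exception) → 'U' (else) → 'N' (finally) → 'X' (after the try/except). Output: ZAUNX

Answer: ZAUNX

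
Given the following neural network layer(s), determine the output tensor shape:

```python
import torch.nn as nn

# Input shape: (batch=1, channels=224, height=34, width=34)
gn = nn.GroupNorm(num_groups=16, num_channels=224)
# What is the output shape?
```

Input: (1, 224, 34, 34) -> Output: (1, 224, 34, 34)

Answer: (1, 224, 34, 34)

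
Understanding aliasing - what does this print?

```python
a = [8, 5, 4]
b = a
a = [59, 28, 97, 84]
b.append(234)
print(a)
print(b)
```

Key concept: rebinding vs mutation: a is rebound to a new list, b still points at the original.
Step by step:
`a = [8, 5, 4]` → a = [8, 5, 4]
`b = a` → b = [8, 5, 4] (same object as a)
`a = [59, 28, 97, 84]` → a = [59, 28, 97, 84]
`b.append(234)` → b = [8, 5, 4, 234]
`print(a)` → prints [59, 28, 97, 84]
`print(b)` → prints [8, 5, 4, 234]

Answer:
[59, 28, 97, 84]
[8, 5, 4, 234]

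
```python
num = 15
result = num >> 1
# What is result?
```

Trace:
`num = 15` → num = 15
`result = num >> 1` → result = 7
So result = 7

Answer: 7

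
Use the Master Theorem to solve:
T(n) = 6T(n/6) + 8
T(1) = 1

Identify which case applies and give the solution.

a=6, b=6, f(n)=8. log_6(6) = 1. Since c=0 < 1, Case 1 applies: T(n) = Θ(n^log_b(a)) = O(n).

Answer: O(n) - Case 1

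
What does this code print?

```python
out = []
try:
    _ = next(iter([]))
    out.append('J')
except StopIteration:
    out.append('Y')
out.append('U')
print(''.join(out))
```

Execution trace: 'Y' (except StopIteration) → 'U' (after the try/except). Output: YU

Answer: YU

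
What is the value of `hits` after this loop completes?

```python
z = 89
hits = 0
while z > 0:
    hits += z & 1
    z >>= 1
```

Count set bits in 89 (binary: 0b1011001)
`hits` takes the values: 0 → 1 → 2 → 3 → 4

Answer: 4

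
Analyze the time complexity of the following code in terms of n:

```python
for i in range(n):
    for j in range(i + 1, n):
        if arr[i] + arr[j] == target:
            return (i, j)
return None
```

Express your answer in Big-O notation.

This is Two sum brute force. Time complexity: O(n²).

Answer: O(n²)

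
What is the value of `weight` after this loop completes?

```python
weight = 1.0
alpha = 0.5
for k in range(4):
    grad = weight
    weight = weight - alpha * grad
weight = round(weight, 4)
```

Gradient descent: w = 1.0 * (1 - 0.5)^4
`weight` takes the values: 1.0 → 0.5 → 0.25 → 0.125 → 0.0625

Answer: 0.0625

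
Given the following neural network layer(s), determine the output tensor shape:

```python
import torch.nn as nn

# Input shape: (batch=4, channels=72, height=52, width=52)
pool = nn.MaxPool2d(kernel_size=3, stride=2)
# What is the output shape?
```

Input: (4, 72, 52, 52) -> Output: (4, 72, 25, 25)

Answer: (4, 72, 25, 25)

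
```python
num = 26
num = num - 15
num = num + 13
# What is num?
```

Trace:
`num = 26` → num = 26
`num = num - 15` → num = 11
`num = num + 13` → num = 24
So num = 24

Answer: 24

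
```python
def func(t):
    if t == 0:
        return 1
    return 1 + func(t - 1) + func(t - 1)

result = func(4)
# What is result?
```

func(t) = 1 + 2·func(t-1), func(0)=1. Closed form: (1+1)·2^4 - 1 = 31.

Answer: 31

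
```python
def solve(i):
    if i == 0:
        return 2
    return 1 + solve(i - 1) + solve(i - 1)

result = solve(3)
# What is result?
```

solve(i) = 1 + 2·solve(i-1), solve(0)=2. Closed form: (2+1)·2^3 - 1 = 23.

Answer: 23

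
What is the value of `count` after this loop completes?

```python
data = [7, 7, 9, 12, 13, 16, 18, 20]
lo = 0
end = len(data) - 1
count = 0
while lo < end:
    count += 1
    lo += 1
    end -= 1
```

Iterations until pointers meet (list length 8)
`count` takes the values: 0 → 1 → 2 → 3 → 4

Answer: 4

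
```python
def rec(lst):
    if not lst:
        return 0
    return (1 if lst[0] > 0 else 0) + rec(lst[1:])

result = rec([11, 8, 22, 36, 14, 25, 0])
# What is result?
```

Count of positive elements in [11, 8, 22, 36, 14, 25, 0] = 6

Answer: 6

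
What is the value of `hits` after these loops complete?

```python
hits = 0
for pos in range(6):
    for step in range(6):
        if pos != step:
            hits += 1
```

6² - 6 (exclude diagonal)
`hits` takes the values: 0 → 1 → 2 → 3 → 4 → 5 → 6 → 7 → 8 → 9 → 10 → 11 → 12 → 13 → 14 → 15 → 16 → 17 → 18 → 19 → 20 → 21 → 22 → 23 → 24 → 25 → 26 → 27 → 28 → 29 → 30

Answer: 30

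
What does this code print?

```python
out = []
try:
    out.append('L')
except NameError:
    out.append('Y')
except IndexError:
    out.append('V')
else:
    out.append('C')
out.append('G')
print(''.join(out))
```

Execution trace: 'L' (try body, no exception) → 'C' (else) → 'G' (after the try/except). Output: LCG

Answer: LCG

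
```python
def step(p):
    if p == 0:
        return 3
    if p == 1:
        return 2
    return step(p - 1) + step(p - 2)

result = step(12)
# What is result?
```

Build up from base cases: step(0)=3, step(1)=2, step(2)=5, step(3)=7, step(4)=12, step(5)=19, step(6)=31, ..., step(12)=555

Answer: 555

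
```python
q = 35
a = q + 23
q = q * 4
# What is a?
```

Trace:
`q = 35` → q = 35
`a = q + 23` → a = 58
`q = q * 4` → q = 140
So a = 58

Answer: 58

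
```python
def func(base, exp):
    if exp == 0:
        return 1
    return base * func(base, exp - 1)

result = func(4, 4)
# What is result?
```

func(4, 4) = 4 * 4 * 4 * 4 = 256

Answer: 256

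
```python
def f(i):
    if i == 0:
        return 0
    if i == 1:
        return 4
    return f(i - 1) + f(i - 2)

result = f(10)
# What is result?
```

Build up from base cases: f(0)=0, f(1)=4, f(2)=4, f(3)=8, f(4)=12, f(5)=20, f(6)=32, ..., f(10)=220

Answer: 220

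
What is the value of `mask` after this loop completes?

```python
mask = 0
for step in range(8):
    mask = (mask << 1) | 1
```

Build 8 consecutive 1-bits: 0b11111111
`mask` takes the values: 0 → 1 → 3 → 7 → 15 → 31 → 63 → 127 → 255

Answer: 255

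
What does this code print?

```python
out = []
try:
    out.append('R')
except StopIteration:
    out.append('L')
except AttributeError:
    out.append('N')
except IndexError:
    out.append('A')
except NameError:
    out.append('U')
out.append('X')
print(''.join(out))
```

Execution trace: 'R' (try body, no exception) → 'X' (after the try/except). Output: RX

Answer: RX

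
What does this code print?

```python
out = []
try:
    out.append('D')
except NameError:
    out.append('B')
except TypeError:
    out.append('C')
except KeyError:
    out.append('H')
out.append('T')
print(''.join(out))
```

Execution trace: 'D' (try body, no exception) → 'T' (after the try/except). Output: DT

Answer: DT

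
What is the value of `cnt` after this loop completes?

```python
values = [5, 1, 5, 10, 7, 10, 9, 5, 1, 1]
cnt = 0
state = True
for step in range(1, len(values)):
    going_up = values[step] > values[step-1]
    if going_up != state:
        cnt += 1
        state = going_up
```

Count direction changes in [5, 1, 5, 10, 7, 10, 9, 5, 1, 1]
`cnt` takes the values: 0 → 1 → 2 → 3 → 4 → 5

Answer: 5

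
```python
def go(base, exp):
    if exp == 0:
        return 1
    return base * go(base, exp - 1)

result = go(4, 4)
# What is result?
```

go(4, 4) = 4 * 4 * 4 * 4 = 256

Answer: 256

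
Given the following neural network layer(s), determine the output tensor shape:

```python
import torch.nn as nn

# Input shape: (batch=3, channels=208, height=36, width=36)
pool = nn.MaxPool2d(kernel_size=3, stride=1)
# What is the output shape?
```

Input: (3, 208, 36, 36) -> Output: (3, 208, 34, 34)

Answer: (3, 208, 34, 34)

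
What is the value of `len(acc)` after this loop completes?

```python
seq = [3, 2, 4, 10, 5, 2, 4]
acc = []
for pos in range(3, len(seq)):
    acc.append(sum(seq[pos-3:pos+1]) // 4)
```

Number of 4-element averages
`acc` takes the values: [] → [4] → [4, 5] → [4, 5, 5] → [4, 5, 5, 5]
So `len(acc)` = 4

Answer: 4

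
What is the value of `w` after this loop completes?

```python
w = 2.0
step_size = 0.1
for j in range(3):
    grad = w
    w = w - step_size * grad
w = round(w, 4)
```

Gradient descent: w = 2.0 * (1 - 0.1)^3
`w` takes the values: 2.0 → 1.8 → 1.62 → 1.458

Answer: 1.458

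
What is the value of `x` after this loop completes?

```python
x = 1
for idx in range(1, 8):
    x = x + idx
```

Start at 1, add 1 through 7
`x` takes the values: 1 → 2 → 4 → 7 → 11 → 16 → 22 → 29

Answer: 29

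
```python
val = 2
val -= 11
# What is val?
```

Trace:
`val = 2` → val = 2
`val -= 11` → val = -9
So val = -9

Answer: -9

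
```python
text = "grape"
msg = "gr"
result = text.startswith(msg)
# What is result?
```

Trace:
`text = "grape"` → text = 'grape'
`msg = "gr"` → msg = 'gr'
`result = text.startswith(msg)` → result = True
So result = True

Answer: True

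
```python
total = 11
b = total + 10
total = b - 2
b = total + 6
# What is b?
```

Trace:
`total = 11` → total = 11
`b = total + 10` → b = 21
`total = b - 2` → total = 19
`b = total + 6` → b = 25
So b = 25

Answer: 25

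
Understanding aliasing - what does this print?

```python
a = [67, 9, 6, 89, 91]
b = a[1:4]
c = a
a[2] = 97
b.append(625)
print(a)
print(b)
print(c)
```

Key concept: slice vs alias.
Step by step:
`a = [67, 9, 6, 89, 91]` → a = [67, 9, 6, 89, 91]
`b = a[1:4]` → b = [9, 6, 89]
`c = a` → c = [67, 9, 6, 89, 91] (same object as a)
`a[2] = 97` → a = [67, 9, 97, 89, 91] (same object as c); c = [67, 9, 97, 89, 91] (same object as a)
`b.append(625)` → b = [9, 6, 89, 625]
`print(a)` → prints [67, 9, 97, 89, 91]
`print(b)` → prints [9, 6, 89, 625]
`print(c)` → prints [67, 9, 97, 89, 91]

Answer:
[67, 9, 97, 89, 91]
[9, 6, 89, 625]
[67, 9, 97, 89, 91]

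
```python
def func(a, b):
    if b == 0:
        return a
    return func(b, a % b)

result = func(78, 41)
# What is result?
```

func(78, 41) -> func(41, 37) -> func(37, 4) -> func(4, 1) -> func(1, 0) -> 1

Answer: 1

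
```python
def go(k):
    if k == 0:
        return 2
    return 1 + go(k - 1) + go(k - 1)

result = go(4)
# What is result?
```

go(k) = 1 + 2·go(k-1), go(0)=2. Closed form: (2+1)·2^4 - 1 = 47.

Answer: 47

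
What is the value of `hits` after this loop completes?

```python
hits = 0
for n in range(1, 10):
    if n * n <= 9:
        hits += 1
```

Count numbers where n² ≤ 9
`hits` takes the values: 0 → 1 → 2 → 3

Answer: 3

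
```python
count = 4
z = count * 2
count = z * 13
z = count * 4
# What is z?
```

Trace:
`count = 4` → count = 4
`z = count * 2` → z = 8
`count = z * 13` → count = 104
`z = count * 4` → z = 416
So z = 416

Answer: 416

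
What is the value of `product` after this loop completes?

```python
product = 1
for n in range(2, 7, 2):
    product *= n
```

Product of even numbers 2 to 6
`product` takes the values: 1 → 2 → 8 → 48

Answer: 48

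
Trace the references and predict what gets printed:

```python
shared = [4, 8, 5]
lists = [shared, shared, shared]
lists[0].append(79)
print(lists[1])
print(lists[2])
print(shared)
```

Key concept: list of same reference.
Step by step:
`shared = [4, 8, 5]` → shared = [4, 8, 5]
`lists = [shared, shared, shared]` → lists = [[4, 8, 5], [4, 8, 5], [4, 8, 5]]
`lists[0].append(79)` → shared = [4, 8, 5, 79]; lists = [[4, 8, 5, 79], [4, 8, 5, 79], [4, 8, 5, 79]]
`print(lists[1])` → prints [4, 8, 5, 79]
`print(lists[2])` → prints [4, 8, 5, 79]
`print(shared)` → prints [4, 8, 5, 79]

Answer:
[4, 8, 5, 79]
[4, 8, 5, 79]
[4, 8, 5, 79]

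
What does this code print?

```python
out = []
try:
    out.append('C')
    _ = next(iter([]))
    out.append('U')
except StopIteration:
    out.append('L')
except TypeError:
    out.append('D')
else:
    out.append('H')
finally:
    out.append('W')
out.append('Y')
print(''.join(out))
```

Execution trace: 'C' (try body) → 'L' (except StopIteration) → 'W' (finally) → 'Y' (after the try/except). Output: CLWY

Answer: CLWY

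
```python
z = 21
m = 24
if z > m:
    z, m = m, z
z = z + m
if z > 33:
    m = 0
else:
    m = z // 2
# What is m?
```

Trace:
`z = 21` → z = 21
`m = 24` → m = 24
`if z > m: ...` → z > m is False → no variable changes
`z = z + m` → z = 45
`if z > 33: ...` → z > 33 is True → m = 0
So m = 0

Answer: 0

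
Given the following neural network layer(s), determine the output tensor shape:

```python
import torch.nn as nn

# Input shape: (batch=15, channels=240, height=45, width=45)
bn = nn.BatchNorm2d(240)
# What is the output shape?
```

Input: (15, 240, 45, 45) -> Output: (15, 240, 45, 45)

Answer: (15, 240, 45, 45)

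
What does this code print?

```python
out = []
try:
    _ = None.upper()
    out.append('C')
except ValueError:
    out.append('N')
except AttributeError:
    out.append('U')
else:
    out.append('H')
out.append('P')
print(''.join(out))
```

Execution trace: 'U' (except AttributeError) → 'P' (after the try/except). Output: UP

Answer: UP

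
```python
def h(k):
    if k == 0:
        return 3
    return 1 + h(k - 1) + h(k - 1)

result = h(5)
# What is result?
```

h(k) = 1 + 2·h(k-1), h(0)=3. Closed form: (3+1)·2^5 - 1 = 127.

Answer: 127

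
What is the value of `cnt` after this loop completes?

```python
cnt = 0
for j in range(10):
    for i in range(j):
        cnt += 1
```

Triangle number: 0+1+2+...+9
`cnt` takes the values: 0 → 1 → 2 → 3 → 4 → 5 → 6 → 7 → 8 → 9 → 10 → 11 → 12 → 13 → 14 → 15 → 16 → 17 → 18 → 19 → 20 → 21 → 22 → 23 → 24 → 25 → 26 → 27 → 28 → 29 → … → 41 → 42 → 43 → 44 → 45

Answer: 45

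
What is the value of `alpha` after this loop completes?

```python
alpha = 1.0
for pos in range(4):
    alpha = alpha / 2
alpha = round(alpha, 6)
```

Halving LR 4 times: 1 / 2^4
`alpha` takes the values: 1.0 → 0.5 → 0.25 → 0.125 → 0.0625

Answer: 0.0625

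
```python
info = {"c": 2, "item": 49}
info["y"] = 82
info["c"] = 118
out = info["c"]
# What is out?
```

Trace:
`info = {"c": 2, "item": 49}` → info = {'c': 2, 'item': 49}
`info["y"] = 82` → info = {'c': 2, 'item': 49, 'y': 82}
`info["c"] = 118` → info = {'c': 118, 'item': 49, 'y': 82}
`out = info["c"]` → out = 118
So out = 118

Answer: 118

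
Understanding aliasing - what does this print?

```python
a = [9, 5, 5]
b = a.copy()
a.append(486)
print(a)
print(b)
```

Key concept: list.copy() creates independent copy.
Step by step:
`a = [9, 5, 5]` → a = [9, 5, 5]
`b = a.copy()` → b = [9, 5, 5]
`a.append(486)` → a = [9, 5, 5, 486]
`print(a)` → prints [9, 5, 5, 486]
`print(b)` → prints [9, 5, 5]

Answer:
[9, 5, 5, 486]
[9, 5, 5]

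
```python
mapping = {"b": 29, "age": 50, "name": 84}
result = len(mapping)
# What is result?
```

Trace:
`mapping = {"b": 29, "age": 50, "name": 84}` → mapping = {'b': 29, 'age': 50, 'name': 84}
`result = len(mapping)` → result = 3
So result = 3

Answer: 3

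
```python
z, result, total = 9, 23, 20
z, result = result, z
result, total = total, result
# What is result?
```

Trace:
`z, result, total = 9, 23, 20` → z = 9; result = 23; total = 20
`z, result = result, z` → z = 23; result = 9
`result, total = total, result` → result = 20; total = 9
So result = 20

Answer: 20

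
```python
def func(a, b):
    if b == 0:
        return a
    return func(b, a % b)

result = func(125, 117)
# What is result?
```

func(125, 117) -> func(117, 8) -> func(8, 5) -> func(5, 3) -> func(3, 2) -> func(2, 1) -> func(1, 0) -> 1

Answer: 1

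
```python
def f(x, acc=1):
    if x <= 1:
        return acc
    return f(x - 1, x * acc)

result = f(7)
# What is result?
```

Accumulator trace (n, acc): (7, 1) -> (6, 7) -> (5, 42) -> (4, 210) -> (3, 840) -> (2, 2520) -> (1, 5040) -> return 5040

Answer: 5040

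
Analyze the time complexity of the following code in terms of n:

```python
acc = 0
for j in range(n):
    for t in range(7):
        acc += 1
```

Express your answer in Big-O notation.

Each loop level contributes: n × 1. Multiplying the contributions gives O(n).

Answer: O(n)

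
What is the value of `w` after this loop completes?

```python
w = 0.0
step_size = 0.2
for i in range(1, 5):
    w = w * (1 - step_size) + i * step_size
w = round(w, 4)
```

Moving average with lr=0.2
`w` takes the values: 0.0 → 0.2 → 0.56 → 1.048 → 1.6384

Answer: 1.6384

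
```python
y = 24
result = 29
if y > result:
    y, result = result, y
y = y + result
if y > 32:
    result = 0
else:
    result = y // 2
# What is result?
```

Trace:
`y = 24` → y = 24
`result = 29` → result = 29
`if y > result: ...` → y > result is False → no variable changes
`y = y + result` → y = 53
`if y > 32: ...` → y > 32 is True → result = 0
So result = 0

Answer: 0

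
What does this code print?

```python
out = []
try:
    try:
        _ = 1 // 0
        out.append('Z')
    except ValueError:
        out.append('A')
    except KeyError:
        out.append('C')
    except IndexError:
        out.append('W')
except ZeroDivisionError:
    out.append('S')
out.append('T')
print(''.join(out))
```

Execution trace: 'S' (outer except ZeroDivisionError) → 'T' (after the try/except). Output: ST

Answer: ST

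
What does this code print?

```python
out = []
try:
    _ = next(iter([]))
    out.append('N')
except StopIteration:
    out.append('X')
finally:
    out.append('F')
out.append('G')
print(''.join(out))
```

Execution trace: 'X' (except StopIteration) → 'F' (finally) → 'G' (after the try/except). Output: XFG

Answer: XFG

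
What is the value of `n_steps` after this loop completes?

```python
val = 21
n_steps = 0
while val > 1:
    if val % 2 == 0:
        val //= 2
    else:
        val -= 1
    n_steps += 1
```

Steps to reduce 21 to 1
`n_steps` takes the values: 0 → 1 → 2 → 3 → 4 → 5 → 6

Answer: 6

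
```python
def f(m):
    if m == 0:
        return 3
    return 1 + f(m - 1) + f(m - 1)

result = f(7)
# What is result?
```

f(m) = 1 + 2·f(m-1), f(0)=3. Closed form: (3+1)·2^7 - 1 = 511.

Answer: 511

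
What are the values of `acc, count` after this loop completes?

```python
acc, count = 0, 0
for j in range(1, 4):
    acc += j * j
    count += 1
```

Sum of squares and count
`acc, count` takes the values: (0, 0) → (1, 0) → (1, 1) → (5, 1) → (5, 2) → (14, 2) → (14, 3)

Answer: 14, 3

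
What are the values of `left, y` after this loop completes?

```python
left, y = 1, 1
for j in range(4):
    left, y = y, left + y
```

Fibonacci: after 4 iterations
`left, y` takes the values: (1, 1) → (1, 2) → (2, 3) → (3, 5) → (5, 8)

Answer: 5, 8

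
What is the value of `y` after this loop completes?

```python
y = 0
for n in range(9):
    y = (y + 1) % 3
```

Increment mod 3, 9 times = 0
`y` takes the values: 0 → 1 → 2 → 0 → 1 → 2 → 0 → 1 → 2 → 0

Answer: 0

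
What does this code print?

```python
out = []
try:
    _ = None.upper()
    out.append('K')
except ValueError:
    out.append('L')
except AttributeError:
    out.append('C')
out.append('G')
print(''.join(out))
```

Execution trace: 'C' (except AttributeError) → 'G' (after the try/except). Output: CG

Answer: CG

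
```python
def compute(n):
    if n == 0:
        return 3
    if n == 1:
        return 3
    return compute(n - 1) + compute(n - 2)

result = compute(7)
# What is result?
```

Build up from base cases: compute(0)=3, compute(1)=3, compute(2)=6, compute(3)=9, compute(4)=15, compute(5)=24, compute(6)=39, ..., compute(7)=63

Answer: 63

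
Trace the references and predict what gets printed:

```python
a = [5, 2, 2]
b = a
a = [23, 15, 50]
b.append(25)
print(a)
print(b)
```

Key concept: rebinding vs mutation: a is rebound to a new list, b still points at the original.
Step by step:
`a = [5, 2, 2]` → a = [5, 2, 2]
`b = a` → b = [5, 2, 2] (same object as a)
`a = [23, 15, 50]` → a = [23, 15, 50]
`b.append(25)` → b = [5, 2, 2, 25]
`print(a)` → prints [23, 15, 50]
`print(b)` → prints [5, 2, 2, 25]

Answer:
[23, 15, 50]
[5, 2, 2, 25]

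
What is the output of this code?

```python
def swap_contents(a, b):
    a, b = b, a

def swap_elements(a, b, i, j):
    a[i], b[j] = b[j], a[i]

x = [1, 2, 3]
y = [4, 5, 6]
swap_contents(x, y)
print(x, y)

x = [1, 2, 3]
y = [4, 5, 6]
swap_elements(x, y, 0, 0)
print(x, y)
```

Key concept: parameter rebinding vs mutation.
Step by step:
`x = [1, 2, 3]` → x = [1, 2, 3]
`y = [4, 5, 6]` → y = [4, 5, 6]
`swap_contents(x, y)` → no visible change to tracked variables
`print(x, y)` → prints [1, 2, 3] [4, 5, 6]
`x = [1, 2, 3]` → x = [1, 2, 3]
`y = [4, 5, 6]` → y = [4, 5, 6]
`swap_elements(x, y, 0, 0)` → x = [4, 2, 3]; y = [1, 5, 6]
`print(x, y)` → prints [4, 2, 3] [1, 5, 6]

Answer:
[1, 2, 3] [4, 5, 6]
[4, 2, 3] [1, 5, 6]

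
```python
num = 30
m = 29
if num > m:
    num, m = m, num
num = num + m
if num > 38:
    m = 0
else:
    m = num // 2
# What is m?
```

Trace:
`num = 30` → num = 30
`m = 29` → m = 29
`if num > m: ...` → num > m is True → num = 29; m = 30
`num = num + m` → num = 59
`if num > 38: ...` → num > 38 is True → m = 0
So m = 0

Answer: 0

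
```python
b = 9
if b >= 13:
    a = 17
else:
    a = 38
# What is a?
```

Trace:
`b = 9` → b = 9
`if b >= 13: ...` → b >= 13 is False, take else branch → a = 38
So a = 38

Answer: 38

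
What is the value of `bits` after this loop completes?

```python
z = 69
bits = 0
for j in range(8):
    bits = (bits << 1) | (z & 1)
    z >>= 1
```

Reverse lowest 8 bits of 69
`bits` takes the values: 0 → 1 → 2 → 5 → 10 → 20 → 40 → 81 → 162

Answer: 162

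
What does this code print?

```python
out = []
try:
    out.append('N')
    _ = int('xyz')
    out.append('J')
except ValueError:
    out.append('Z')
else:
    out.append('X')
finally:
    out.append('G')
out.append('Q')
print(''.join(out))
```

Execution trace: 'N' (try body) → 'Z' (except ValueError) → 'G' (finally) → 'Q' (after the try/except). Output: NZGQ

Answer: NZGQ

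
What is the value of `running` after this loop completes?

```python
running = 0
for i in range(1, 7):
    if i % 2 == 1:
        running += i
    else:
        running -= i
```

Add odd, subtract even
`running` takes the values: 0 → 1 → -1 → 2 → -2 → 3 → -3

Answer: -3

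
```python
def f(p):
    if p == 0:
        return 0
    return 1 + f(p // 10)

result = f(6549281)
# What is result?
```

Count of digits of 6549281: 7

Answer: 7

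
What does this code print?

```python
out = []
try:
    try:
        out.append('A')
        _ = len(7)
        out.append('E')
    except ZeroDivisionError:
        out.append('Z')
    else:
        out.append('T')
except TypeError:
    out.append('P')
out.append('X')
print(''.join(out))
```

Execution trace: 'A' (try body) → 'P' (outer except TypeError) → 'X' (after the try/except). Output: APX

Answer: APX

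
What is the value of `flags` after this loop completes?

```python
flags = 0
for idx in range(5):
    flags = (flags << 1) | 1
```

Build 5 consecutive 1-bits: 0b11111
`flags` takes the values: 0 → 1 → 3 → 7 → 15 → 31

Answer: 31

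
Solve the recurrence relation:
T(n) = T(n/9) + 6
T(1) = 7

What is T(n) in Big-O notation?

Each step divides n by 9 and adds 6. After log_9(n) steps we reach T(1)=7. So T(n) = 6·log_9(n) + 7 = O(log n).

Answer: O(log n)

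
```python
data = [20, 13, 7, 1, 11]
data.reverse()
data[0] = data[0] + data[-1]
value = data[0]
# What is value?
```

Trace:
`data = [20, 13, 7, 1, 11]` → data = [20, 13, 7, 1, 11]
`data.reverse()` → data = [11, 1, 7, 13, 20]
`data[0] = data[0] + data[-1]` → data = [31, 1, 7, 13, 20]
`value = data[0]` → value = 31
So value = 31

Answer: 31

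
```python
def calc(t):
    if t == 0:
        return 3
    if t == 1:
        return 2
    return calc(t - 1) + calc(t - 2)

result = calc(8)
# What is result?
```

Build up from base cases: calc(0)=3, calc(1)=2, calc(2)=5, calc(3)=7, calc(4)=12, calc(5)=19, calc(6)=31, ..., calc(8)=81

Answer: 81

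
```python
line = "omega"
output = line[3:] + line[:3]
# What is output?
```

Trace:
`line = "omega"` → line = 'omega'
`output = line[3:] + line[:3]` → output = 'gaome'
So output = 'gaome'

Answer: 'gaome'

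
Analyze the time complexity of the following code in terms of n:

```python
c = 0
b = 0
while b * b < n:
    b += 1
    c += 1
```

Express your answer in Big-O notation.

Each loop level contributes: √n. Multiplying the contributions gives O(√n).

Answer: O(√n)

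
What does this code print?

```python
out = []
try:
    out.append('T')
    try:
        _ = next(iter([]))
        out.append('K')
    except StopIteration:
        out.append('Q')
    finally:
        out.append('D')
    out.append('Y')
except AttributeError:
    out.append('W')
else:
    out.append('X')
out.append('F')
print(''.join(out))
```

Execution trace: 'T' (try body) → 'Q' (inner except StopIteration) → 'D' (inner finally) → 'Y' (try body, no exception) → 'X' (else) → 'F' (after the try/except). Output: TQDYXF

Answer: TQDYXF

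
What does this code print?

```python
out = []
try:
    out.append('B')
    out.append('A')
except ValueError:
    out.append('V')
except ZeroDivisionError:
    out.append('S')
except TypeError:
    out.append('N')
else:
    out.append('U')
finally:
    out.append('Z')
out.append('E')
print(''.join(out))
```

Execution trace: 'B' (try body) → 'A' (try body, no exception) → 'U' (else) → 'Z' (finally) → 'E' (after the try/except). Output: BAUZE

Answer: BAUZE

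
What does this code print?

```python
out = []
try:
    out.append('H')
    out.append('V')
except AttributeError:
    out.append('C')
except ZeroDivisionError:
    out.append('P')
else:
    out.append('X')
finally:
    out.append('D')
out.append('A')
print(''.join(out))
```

Execution trace: 'H' (try body) → 'V' (try body, no exception) → 'X' (else) → 'D' (finally) → 'A' (after the try/except). Output: HVXDA

Answer: HVXDA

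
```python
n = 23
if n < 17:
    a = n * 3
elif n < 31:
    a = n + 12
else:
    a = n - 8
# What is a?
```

Trace:
`n = 23` → n = 23
`if n < 17: ...` → n < 17 is False, n < 31 is True → a = 35
So a = 35

Answer: 35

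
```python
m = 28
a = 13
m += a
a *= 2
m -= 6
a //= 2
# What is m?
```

Trace:
`m = 28` → m = 28
`a = 13` → a = 13
`m += a` → m = 41
`a *= 2` → a = 26
`m -= 6` → m = 35
`a //= 2` → a = 13
So m = 35

Answer: 35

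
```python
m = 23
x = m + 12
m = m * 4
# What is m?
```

Trace:
`m = 23` → m = 23
`x = m + 12` → x = 35
`m = m * 4` → m = 92
So m = 92

Answer: 92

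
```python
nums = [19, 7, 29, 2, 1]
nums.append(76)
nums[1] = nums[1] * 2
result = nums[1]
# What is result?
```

Trace:
`nums = [19, 7, 29, 2, 1]` → nums = [19, 7, 29, 2, 1]
`nums.append(76)` → nums = [19, 7, 29, 2, 1, 76]
`nums[1] = nums[1] * 2` → nums = [19, 14, 29, 2, 1, 76]
`result = nums[1]` → result = 14
So result = 14

Answer: 14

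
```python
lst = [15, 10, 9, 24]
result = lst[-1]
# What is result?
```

Trace:
`lst = [15, 10, 9, 24]` → lst = [15, 10, 9, 24]
`result = lst[-1]` → result = 24
So result = 24

Answer: 24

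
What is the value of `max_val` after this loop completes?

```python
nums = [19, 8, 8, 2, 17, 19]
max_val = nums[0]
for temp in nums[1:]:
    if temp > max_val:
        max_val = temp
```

Maximum of [19, 8, 8, 2, 17, 19]
`max_val` takes the values: 19

Answer: 19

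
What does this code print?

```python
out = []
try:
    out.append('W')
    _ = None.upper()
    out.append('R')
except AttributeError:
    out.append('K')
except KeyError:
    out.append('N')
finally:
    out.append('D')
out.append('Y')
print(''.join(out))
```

Execution trace: 'W' (try body) → 'K' (except AttributeError) → 'D' (finally) → 'Y' (after the try/except). Output: WKDY

Answer: WKDY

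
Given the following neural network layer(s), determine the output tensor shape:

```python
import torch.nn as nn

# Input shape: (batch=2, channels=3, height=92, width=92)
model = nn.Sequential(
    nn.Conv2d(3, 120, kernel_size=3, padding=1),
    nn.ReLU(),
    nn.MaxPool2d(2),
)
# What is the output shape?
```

Input: (2, 3, 92, 92) -> after Conv2d: (2, 120, 92, 92) -> after ReLU: (2, 120, 92, 92) -> Output: (2, 120, 46, 46)

Answer: (2, 120, 46, 46)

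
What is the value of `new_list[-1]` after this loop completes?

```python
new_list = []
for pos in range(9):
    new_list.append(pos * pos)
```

Last element of squares 0 to 8
`new_list` takes the values: [] → [0] → [0, 1] → [0, 1, 4] → [0, 1, 4, 9] → [0, 1, 4, 9, 16] → [0, 1, 4, 9, 16, 25] → [0, 1, 4, 9, 16, 25, 36] → [0, 1, 4, 9, 16, 25, 36, 49] → [0, 1, 4, 9, 16, 25, 36, 49, 64]
So `new_list[-1]` = 64

Answer: 64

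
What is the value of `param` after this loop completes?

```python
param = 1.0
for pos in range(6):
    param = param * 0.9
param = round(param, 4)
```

Exponential decay: 1.0 * 0.9^6
`param` takes the values: 1.0 → 0.9 → 0.81 → 0.729 → 0.6561 → 0.59049 → 0.531441 → 0.5314

Answer: 0.5314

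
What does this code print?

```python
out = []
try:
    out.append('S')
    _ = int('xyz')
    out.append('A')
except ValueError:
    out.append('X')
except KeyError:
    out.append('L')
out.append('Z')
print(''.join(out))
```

Execution trace: 'S' (try body) → 'X' (except ValueError) → 'Z' (after the try/except). Output: SXZ

Answer: SXZ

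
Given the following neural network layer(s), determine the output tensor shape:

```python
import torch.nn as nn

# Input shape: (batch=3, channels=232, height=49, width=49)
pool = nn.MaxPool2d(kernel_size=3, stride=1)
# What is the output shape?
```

Input: (3, 232, 49, 49) -> Output: (3, 232, 47, 47)

Answer: (3, 232, 47, 47)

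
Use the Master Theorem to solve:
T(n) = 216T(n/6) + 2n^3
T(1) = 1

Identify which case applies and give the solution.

a=216, b=6, f(n)=2n^3. log_6(216) = 3. Since c=3 = 3, Case 2 applies: T(n) = Θ(n^log_b(a) · log n) = O(n^3 log n).

Answer: O(n^3 log n) - Case 2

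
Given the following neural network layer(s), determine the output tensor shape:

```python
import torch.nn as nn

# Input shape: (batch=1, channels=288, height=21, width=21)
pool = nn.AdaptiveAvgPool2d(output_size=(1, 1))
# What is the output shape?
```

Input: (1, 288, 21, 21) -> Output: (1, 288, 1, 1)

Answer: (1, 288, 1, 1)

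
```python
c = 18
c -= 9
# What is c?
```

Trace:
`c = 18` → c = 18
`c -= 9` → c = 9
So c = 9

Answer: 9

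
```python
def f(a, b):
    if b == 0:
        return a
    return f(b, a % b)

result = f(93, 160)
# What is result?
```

f(93, 160) -> f(160, 93) -> f(93, 67) -> f(67, 26) -> f(26, 15) -> f(15, 11) -> f(11, 4) -> f(4, 3) -> f(3, 1) -> f(1, 0) -> 1

Answer: 1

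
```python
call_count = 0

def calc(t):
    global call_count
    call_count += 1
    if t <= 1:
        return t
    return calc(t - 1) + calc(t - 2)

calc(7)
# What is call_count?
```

Calls(t) = 1 + Calls(t-1) + Calls(t-2); Calls(0)=Calls(1)=1. For t=7 this gives 41.

Answer: 41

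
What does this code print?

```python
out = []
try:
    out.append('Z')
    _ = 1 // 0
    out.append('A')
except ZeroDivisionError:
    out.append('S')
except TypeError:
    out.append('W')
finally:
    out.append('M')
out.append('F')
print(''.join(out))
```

Execution trace: 'Z' (try body) → 'S' (except ZeroDivisionError) → 'M' (finally) → 'F' (after the try/except). Output: ZSMF

Answer: ZSMF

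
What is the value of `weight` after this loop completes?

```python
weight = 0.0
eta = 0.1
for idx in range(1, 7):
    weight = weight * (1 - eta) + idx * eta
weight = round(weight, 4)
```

Moving average with lr=0.1
`weight` takes the values: 0.0 → 0.1 → 0.29 → 0.561 → 0.9049 → 1.31441 → 1.782969 → 1.783

Answer: 1.783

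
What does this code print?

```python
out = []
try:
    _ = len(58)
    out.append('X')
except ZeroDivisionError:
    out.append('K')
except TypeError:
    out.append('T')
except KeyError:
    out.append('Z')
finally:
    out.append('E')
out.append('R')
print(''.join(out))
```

Execution trace: 'T' (except TypeError) → 'E' (finally) → 'R' (after the try/except). Output: TER

Answer: TER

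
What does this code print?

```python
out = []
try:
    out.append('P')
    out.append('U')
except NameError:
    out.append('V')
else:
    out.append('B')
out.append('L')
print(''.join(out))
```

Execution trace: 'P' (try body) → 'U' (try body, no exception) → 'B' (else) → 'L' (after the try/except). Output: PUBL

Answer: PUBL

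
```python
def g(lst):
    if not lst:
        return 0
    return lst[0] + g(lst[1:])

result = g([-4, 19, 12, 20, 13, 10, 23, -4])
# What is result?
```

(-4) + 19 + 12 + 20 + 13 + 10 + 23 + (-4) + 0 = 89

Answer: 89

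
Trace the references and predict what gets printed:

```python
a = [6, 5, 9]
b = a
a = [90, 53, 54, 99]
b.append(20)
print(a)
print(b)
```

Key concept: rebinding vs mutation: a is rebound to a new list, b still points at the original.
Step by step:
`a = [6, 5, 9]` → a = [6, 5, 9]
`b = a` → b = [6, 5, 9] (same object as a)
`a = [90, 53, 54, 99]` → a = [90, 53, 54, 99]
`b.append(20)` → b = [6, 5, 9, 20]
`print(a)` → prints [90, 53, 54, 99]
`print(b)` → prints [6, 5, 9, 20]

Answer:
[90, 53, 54, 99]
[6, 5, 9, 20]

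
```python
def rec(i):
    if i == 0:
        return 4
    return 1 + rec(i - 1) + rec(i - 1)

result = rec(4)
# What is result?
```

rec(i) = 1 + 2·rec(i-1), rec(0)=4. Closed form: (4+1)·2^4 - 1 = 79.

Answer: 79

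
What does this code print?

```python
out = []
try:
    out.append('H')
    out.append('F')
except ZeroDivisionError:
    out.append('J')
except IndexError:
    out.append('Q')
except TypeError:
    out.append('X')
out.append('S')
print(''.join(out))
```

Execution trace: 'H' (try body) → 'F' (try body, no exception) → 'S' (after the try/except). Output: HFS

Answer: HFS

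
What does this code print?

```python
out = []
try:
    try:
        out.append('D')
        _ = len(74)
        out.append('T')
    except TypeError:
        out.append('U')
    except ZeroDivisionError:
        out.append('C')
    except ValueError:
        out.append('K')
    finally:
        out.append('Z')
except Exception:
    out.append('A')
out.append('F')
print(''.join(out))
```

Execution trace: 'D' (inner try body) → 'U' (inner except TypeError) → 'Z' (inner finally) → 'F' (after the try/except). Output: DUZF

Answer: DUZF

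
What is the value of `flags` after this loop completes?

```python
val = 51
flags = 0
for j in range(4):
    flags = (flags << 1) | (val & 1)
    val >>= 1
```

Reverse lowest 4 bits of 51
`flags` takes the values: 0 → 1 → 3 → 6 → 12

Answer: 12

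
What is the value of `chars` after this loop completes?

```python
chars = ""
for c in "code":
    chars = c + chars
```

Reverse 'code'
`chars` takes the values: "" → "c" → "oc" → "doc" → "edoc"

Answer: "edoc"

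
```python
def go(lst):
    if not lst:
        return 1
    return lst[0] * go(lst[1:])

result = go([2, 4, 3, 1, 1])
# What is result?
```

Product over [2, 4, 3, 1, 1] = 2 * 4 * 3 * 1 * 1 = 24

Answer: 24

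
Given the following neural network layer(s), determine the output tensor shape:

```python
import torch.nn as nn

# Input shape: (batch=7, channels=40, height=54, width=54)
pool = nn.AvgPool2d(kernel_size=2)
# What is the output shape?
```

Input: (7, 40, 54, 54) -> Output: (7, 40, 27, 27)

Answer: (7, 40, 27, 27)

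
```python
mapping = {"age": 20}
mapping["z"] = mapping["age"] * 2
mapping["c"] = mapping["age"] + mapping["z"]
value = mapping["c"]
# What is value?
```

Trace:
`mapping = {"age": 20}` → mapping = {'age': 20}
`mapping["z"] = mapping["age"] * 2` → mapping = {'age': 20, 'z': 40}
`mapping["c"] = mapping["age"] + mapping["z"]` → mapping = {'age': 20, 'z': 40, 'c': 60}
`value = mapping["c"]` → value = 60
So value = 60

Answer: 60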